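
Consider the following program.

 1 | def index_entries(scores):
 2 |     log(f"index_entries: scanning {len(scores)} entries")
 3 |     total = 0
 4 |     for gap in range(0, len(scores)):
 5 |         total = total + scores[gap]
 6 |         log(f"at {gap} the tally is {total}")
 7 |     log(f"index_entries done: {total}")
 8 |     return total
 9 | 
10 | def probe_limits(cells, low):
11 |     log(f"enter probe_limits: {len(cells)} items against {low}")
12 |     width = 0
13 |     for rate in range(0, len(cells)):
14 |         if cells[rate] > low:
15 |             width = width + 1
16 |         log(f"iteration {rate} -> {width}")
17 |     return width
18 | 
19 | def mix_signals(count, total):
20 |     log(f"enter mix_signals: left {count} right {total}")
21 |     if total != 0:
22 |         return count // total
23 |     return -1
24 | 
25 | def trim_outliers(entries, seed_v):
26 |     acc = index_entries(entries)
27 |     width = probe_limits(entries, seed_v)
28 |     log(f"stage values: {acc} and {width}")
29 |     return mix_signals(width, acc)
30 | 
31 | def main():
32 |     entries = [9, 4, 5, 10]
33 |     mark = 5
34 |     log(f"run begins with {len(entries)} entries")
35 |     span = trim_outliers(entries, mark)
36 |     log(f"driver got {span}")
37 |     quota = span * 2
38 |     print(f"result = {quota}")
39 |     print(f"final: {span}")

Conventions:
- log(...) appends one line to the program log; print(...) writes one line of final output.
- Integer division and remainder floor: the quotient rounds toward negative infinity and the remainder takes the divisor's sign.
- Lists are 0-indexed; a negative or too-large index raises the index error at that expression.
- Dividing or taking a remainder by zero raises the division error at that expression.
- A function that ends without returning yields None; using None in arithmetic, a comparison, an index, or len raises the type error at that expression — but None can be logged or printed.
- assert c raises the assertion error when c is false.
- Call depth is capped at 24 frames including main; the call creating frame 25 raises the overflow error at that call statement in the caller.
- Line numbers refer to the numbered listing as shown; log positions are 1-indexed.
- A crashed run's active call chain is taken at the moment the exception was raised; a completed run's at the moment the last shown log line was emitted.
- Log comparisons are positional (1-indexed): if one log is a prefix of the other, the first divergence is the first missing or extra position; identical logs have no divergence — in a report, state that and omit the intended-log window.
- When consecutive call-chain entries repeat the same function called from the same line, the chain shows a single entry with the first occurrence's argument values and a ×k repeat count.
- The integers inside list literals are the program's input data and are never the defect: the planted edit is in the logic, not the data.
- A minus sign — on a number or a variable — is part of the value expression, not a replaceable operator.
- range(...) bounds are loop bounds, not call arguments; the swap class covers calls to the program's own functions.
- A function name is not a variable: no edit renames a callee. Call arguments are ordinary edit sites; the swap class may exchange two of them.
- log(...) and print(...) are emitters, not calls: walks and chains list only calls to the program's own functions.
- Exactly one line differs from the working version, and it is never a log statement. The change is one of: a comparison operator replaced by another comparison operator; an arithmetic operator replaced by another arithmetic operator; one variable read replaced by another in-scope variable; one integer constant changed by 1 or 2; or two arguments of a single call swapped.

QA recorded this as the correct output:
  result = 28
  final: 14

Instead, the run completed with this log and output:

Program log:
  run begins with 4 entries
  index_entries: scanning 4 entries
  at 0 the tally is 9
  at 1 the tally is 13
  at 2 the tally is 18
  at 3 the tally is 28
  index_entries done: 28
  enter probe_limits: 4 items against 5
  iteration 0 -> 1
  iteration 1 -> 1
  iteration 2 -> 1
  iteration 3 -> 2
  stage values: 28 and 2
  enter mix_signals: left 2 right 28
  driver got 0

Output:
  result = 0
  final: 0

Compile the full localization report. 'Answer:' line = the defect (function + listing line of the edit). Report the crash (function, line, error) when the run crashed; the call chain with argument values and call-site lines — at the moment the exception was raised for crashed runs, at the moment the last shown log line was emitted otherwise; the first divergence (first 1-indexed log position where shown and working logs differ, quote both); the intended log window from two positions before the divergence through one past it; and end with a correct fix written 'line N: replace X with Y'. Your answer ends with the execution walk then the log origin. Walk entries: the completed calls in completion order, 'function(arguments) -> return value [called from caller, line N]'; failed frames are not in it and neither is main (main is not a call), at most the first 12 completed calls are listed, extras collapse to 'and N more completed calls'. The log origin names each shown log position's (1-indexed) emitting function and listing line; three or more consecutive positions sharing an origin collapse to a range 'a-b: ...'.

Answer: the defect is in trim_outliers at line 29.
Key fact: The earliest visible damage is log position 14 — 'enter mix_signals: left 2 right 28' rather than the intended 'enter mix_signals: left 28 right 2'.
Call chain: main.
First divergence: position 14 — the shown line 'enter mix_signals: left 2 right 28' should read 'enter mix_signals: left 28 right 2'.
Intended log window:
  12: iteration 3 -> 2
  13: stage values: 28 and 2
  14: enter mix_signals: left 28 right 2
  15: driver got 14
Execution walk:
  index_entries([9, 4, 5, 10]) -> 28  [called from trim_outliers, line 26]
  probe_limits([9, 4, 5, 10], 5) -> 2  [called from trim_outliers, line 27]
  mix_signals(2, 28) -> 0  [called from trim_outliers, line 29]
  trim_outliers([9, 4, 5, 10], 5) -> 0  [called from main, line 35]
Log origin:
  1 — main, line 34
  2 — index_entries, line 2
  3-6 — index_entries, line 6
  7 — index_entries, line 7
  8 — probe_limits, line 11
  9-12 — probe_limits, line 16
  13 — trim_outliers, line 28
  14 — mix_signals, line 20
  15 — main, line 36
A correct fix: line 29: replace `mix_signals(width, acc)` with `mix_signals(acc, width)`.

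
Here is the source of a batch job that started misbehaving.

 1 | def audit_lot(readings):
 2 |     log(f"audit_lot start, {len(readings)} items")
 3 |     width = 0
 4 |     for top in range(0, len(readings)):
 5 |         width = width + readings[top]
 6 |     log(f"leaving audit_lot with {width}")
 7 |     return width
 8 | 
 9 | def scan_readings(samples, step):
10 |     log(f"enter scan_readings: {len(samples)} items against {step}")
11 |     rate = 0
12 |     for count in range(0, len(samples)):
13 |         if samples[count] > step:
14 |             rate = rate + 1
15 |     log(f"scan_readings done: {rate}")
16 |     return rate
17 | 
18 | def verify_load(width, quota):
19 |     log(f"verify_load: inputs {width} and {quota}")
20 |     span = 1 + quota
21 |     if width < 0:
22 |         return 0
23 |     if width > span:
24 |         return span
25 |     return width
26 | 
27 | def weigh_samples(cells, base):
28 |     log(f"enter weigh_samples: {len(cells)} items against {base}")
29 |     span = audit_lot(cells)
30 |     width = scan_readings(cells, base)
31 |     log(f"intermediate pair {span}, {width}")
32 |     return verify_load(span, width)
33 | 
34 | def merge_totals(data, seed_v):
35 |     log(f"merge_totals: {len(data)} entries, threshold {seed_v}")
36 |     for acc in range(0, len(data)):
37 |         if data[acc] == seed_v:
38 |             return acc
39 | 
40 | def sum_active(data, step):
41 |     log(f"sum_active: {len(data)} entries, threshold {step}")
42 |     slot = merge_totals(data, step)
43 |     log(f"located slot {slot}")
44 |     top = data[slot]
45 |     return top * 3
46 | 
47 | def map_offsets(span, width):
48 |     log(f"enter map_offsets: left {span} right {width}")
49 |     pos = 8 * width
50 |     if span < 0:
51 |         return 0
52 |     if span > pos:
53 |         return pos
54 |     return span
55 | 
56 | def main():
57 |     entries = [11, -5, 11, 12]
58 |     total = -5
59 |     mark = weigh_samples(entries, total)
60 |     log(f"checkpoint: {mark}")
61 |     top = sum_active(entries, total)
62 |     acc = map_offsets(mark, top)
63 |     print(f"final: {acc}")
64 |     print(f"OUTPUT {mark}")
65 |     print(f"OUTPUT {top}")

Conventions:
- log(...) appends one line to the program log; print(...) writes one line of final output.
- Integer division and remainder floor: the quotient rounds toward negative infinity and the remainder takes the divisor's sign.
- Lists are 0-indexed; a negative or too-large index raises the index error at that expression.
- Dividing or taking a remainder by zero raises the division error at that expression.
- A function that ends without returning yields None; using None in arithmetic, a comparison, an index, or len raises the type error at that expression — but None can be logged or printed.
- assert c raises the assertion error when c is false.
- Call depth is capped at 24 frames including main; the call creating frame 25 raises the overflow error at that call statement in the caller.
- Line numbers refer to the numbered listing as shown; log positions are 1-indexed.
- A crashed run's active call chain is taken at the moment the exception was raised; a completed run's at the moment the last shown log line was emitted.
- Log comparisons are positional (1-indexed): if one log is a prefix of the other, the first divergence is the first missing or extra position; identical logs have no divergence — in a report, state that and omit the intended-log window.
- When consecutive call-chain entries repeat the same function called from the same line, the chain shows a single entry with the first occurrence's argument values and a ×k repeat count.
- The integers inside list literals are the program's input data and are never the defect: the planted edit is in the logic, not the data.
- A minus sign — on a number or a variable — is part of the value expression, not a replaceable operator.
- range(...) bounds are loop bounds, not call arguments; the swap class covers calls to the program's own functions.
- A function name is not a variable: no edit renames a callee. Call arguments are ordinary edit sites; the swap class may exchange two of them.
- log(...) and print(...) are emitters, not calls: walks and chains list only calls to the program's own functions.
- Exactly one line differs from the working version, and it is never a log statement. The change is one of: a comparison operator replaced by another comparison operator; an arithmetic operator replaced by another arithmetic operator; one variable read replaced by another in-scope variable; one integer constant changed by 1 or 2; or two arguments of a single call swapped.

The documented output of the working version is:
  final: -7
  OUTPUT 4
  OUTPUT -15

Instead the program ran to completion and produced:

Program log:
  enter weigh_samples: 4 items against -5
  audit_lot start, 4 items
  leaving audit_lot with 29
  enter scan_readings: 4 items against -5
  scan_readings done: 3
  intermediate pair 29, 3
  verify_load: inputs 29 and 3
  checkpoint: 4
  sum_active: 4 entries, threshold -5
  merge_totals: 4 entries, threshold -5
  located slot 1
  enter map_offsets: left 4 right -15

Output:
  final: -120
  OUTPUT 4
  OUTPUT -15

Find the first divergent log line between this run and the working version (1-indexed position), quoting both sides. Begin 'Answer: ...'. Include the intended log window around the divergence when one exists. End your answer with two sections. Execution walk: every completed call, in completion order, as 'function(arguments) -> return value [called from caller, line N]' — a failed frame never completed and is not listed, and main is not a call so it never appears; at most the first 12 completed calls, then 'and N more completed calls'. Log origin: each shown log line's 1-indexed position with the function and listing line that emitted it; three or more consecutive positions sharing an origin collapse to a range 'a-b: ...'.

Answer: none (the log streams are identical).
Execution walk:
  audit_lot([11, -5, 11, 12]) -> 29  [called from weigh_samples, line 29]
  scan_readings([11, -5, 11, 12], -5) -> 3  [called from weigh_samples, line 30]
  verify_load(29, 3) -> 4  [called from weigh_samples, line 32]
  weigh_samples([11, -5, 11, 12], -5) -> 4  [called from main, line 59]
  merge_totals([11, -5, 11, 12], -5) -> 1  [called from sum_active, line 42]
  sum_active([11, -5, 11, 12], -5) -> -15  [called from main, line 61]
  map_offsets(4, -15) -> -120  [called from main, line 62]
Origin of each log line:
  1 — weigh_samples, line 28
  2 — audit_lot, line 2
  3 — audit_lot, line 6
  4 — scan_readings, line 10
  5 — scan_readings, line 15
  6 — weigh_samples, line 31
  7 — verify_load, line 19
  8 — main, line 60
  9 — sum_active, line 41
  10 — merge_totals, line 35
  11 — sum_active, line 43
  12 — map_offsets, line 48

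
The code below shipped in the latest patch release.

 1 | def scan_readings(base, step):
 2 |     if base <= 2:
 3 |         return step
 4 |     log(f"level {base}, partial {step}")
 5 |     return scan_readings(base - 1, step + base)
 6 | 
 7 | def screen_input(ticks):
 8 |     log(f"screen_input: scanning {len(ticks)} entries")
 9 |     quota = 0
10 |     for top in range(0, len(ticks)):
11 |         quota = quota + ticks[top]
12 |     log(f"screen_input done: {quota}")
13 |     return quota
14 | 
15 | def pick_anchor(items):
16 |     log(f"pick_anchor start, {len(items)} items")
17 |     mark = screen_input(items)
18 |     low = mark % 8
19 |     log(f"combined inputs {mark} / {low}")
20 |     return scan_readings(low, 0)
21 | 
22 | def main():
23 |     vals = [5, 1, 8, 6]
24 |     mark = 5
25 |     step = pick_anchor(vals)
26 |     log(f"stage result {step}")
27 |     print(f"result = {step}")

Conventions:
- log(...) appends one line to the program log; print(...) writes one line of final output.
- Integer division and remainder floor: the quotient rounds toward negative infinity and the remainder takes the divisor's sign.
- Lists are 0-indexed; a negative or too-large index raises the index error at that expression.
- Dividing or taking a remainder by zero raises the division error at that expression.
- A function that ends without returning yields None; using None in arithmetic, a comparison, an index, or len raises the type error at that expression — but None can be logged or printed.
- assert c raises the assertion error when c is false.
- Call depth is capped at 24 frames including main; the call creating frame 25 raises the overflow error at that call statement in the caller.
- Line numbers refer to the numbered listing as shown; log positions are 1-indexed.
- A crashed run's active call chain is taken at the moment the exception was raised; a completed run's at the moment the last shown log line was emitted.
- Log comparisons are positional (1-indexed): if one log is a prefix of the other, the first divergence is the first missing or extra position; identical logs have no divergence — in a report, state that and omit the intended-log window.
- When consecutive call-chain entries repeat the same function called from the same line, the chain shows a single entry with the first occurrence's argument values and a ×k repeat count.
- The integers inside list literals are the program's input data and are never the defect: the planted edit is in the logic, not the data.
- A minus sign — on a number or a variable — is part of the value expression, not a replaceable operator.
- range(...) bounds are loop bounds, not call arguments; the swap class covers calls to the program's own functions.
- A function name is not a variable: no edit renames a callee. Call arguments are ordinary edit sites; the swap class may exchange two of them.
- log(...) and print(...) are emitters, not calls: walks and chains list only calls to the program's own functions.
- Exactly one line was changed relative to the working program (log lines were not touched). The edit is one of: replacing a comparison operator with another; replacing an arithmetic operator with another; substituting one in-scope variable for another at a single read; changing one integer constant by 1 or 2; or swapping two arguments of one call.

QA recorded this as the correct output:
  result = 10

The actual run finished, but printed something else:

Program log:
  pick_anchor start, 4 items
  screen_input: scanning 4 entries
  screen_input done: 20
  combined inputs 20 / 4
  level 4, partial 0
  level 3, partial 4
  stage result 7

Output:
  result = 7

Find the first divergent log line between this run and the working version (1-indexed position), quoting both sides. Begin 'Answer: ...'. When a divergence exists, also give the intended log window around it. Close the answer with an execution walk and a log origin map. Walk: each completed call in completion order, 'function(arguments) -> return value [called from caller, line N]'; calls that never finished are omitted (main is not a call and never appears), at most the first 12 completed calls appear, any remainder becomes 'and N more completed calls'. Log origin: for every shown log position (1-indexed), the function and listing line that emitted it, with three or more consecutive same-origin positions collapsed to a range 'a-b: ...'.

Answer: position 7; shown 'stage result 7' vs intended 'level 2, partial 7'.
Intended log window:
  5: level 4, partial 0
  6: level 3, partial 4
  7: level 2, partial 7
  8: level 1, partial 9
Execution walk:
  screen_input([5, 1, 8, 6]) -> 20  [called from pick_anchor, line 17]
  scan_readings(2, 7) -> 7  [called from scan_readings, line 5]
  scan_readings(3, 4) -> 7  [called from scan_readings, line 5]
  scan_readings(4, 0) -> 7  [called from pick_anchor, line 20]
  pick_anchor([5, 1, 8, 6]) -> 7  [called from main, line 25]
Log origin:
  1 — pick_anchor, line 16
  2 — screen_input, line 8
  3 — screen_input, line 12
  4 — pick_anchor, line 19
  5 — scan_readings, line 4
  6 — scan_readings, line 4
  7 — main, line 26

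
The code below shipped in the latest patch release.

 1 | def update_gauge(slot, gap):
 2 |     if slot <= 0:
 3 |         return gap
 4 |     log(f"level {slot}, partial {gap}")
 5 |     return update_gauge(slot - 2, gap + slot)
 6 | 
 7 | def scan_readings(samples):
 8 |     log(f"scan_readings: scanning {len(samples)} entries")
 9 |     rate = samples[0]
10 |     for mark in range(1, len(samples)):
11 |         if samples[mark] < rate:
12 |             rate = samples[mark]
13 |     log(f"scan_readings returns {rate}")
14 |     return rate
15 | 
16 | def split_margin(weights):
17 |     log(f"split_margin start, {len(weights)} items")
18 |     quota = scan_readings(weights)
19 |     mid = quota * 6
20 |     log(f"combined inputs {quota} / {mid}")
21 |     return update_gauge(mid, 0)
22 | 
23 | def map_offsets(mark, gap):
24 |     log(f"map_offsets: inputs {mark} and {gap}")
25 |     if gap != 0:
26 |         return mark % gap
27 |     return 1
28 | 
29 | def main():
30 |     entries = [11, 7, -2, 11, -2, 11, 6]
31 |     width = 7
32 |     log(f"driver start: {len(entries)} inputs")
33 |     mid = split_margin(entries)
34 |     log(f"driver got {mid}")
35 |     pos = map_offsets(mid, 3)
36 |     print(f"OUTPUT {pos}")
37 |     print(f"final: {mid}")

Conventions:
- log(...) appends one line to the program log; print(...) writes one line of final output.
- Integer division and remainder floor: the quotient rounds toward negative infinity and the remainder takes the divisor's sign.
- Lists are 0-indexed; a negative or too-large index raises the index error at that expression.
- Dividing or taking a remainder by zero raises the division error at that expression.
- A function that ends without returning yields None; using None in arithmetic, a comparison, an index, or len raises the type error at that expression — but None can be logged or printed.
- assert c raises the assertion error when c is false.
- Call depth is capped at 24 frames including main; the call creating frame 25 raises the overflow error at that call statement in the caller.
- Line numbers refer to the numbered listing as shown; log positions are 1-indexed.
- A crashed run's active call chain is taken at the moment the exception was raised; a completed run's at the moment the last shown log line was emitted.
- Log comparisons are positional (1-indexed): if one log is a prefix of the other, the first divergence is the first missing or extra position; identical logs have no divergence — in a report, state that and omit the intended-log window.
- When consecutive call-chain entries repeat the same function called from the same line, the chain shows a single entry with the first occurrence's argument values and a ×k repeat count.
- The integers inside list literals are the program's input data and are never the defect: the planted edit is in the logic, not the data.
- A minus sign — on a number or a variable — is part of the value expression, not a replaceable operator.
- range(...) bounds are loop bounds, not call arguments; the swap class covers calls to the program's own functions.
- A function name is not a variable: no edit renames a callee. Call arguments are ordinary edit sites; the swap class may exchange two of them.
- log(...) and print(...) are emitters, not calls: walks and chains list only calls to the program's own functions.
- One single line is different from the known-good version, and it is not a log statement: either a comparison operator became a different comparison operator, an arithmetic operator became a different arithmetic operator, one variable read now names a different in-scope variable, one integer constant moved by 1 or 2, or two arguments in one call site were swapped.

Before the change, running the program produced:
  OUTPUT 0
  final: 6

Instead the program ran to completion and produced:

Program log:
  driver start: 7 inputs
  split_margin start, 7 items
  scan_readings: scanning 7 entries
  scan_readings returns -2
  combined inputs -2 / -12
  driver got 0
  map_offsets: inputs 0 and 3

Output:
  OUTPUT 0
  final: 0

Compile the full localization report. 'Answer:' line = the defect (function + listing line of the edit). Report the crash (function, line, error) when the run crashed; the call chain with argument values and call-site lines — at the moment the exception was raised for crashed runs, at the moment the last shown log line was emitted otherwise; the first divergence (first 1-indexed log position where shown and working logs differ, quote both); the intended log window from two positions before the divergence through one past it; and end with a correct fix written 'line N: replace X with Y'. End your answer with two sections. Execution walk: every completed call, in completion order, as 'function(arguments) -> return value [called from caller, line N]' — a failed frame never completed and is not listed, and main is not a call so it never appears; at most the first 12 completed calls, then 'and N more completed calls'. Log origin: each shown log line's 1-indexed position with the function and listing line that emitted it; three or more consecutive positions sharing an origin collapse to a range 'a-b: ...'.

Answer: the defect is in split_margin at line 19.
The tell: Position 5 is the first bad log line: 'combined inputs -2 / -12' should read 'combined inputs -2 / 4'.
Call chain: main -> map_offsets(0, 3) (called at line 35).
First divergence: position 5 — shown 'combined inputs -2 / -12', intended 'combined inputs -2 / 4'.
Intended log window:
  3: scan_readings: scanning 7 entries
  4: scan_readings returns -2
  5: combined inputs -2 / 4
  6: level 4, partial 0
Execution walk:
  scan_readings([11, 7, -2, 11, -2, 11, 6]) -> -2  [called from split_margin, line 18]
  update_gauge(-12, 0) -> 0  [called from split_margin, line 21]
  split_margin([11, 7, -2, 11, -2, 11, 6]) -> 0  [called from main, line 33]
  map_offsets(0, 3) -> 0  [called from main, line 35]
Log origin:
  1 — main, line 32
  2 — split_margin, line 17
  3 — scan_readings, line 8
  4 — scan_readings, line 13
  5 — split_margin, line 20
  6 — main, line 34
  7 — map_offsets, line 24
A correct fix: line 19: replace `*` with `%`.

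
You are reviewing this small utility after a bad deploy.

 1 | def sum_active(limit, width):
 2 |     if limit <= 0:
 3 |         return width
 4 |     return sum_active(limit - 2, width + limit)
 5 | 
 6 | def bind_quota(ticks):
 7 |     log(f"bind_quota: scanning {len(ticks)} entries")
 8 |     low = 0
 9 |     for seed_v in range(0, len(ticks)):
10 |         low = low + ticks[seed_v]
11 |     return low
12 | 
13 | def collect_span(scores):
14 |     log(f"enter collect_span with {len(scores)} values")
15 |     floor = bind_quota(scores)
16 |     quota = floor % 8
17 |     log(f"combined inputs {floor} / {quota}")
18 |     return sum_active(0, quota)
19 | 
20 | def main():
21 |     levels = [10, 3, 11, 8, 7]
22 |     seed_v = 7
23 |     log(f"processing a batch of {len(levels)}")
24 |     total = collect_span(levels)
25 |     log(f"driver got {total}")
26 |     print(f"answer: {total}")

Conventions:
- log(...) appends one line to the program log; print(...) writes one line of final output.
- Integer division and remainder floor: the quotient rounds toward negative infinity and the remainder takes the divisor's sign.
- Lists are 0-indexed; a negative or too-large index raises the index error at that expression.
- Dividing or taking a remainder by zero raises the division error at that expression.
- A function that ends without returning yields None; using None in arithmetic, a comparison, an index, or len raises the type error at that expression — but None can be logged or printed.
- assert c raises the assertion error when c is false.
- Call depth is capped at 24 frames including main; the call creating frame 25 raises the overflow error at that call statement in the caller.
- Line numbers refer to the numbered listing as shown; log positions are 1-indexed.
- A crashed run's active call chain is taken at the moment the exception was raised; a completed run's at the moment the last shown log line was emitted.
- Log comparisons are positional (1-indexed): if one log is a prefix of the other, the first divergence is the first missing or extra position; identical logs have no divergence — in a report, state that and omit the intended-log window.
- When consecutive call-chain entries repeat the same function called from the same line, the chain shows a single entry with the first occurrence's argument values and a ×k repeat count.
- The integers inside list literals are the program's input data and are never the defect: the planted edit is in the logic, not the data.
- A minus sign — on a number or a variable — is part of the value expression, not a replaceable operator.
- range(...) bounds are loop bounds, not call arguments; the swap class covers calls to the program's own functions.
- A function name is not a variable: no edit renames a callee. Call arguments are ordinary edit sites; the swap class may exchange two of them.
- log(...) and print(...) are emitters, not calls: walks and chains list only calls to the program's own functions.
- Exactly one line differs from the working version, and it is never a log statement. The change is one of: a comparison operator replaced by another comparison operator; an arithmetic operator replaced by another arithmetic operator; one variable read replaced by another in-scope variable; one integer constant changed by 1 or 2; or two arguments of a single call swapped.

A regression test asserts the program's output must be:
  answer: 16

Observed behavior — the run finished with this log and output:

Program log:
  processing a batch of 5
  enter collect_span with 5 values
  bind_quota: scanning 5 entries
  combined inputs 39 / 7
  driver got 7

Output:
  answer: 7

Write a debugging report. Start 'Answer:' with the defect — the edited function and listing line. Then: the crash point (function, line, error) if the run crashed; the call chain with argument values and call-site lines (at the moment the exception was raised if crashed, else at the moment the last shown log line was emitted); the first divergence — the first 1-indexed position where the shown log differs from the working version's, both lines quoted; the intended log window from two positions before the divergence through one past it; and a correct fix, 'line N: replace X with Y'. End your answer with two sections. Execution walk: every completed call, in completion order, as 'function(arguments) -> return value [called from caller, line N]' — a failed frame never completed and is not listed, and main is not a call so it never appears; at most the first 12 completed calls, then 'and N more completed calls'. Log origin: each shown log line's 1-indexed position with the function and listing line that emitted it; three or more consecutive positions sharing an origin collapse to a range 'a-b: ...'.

Answer: the defect is in collect_span at line 18.
Key observation: Position 5 is the first bad log line: 'driver got 7' should read 'driver got 16'.
Call chain: main.
First divergence: position 5 — shown 'driver got 7', intended 'driver got 16'.
Intended log window:
  3: bind_quota: scanning 5 entries
  4: combined inputs 39 / 7
  5: driver got 16
Execution walk:
  bind_quota([10, 3, 11, 8, 7]) -> 39  [called from collect_span, line 15]
  sum_active(0, 7) -> 7  [called from collect_span, line 18]
  collect_span([10, 3, 11, 8, 7]) -> 7  [called from main, line 24]
Log origin:
  1 — main, line 23
  2 — collect_span, line 14
  3 — bind_quota, line 7
  4 — collect_span, line 17
  5 — main, line 25
A correct fix: line 18: replace `sum_active(0, quota)` with `sum_active(quota, 0)`.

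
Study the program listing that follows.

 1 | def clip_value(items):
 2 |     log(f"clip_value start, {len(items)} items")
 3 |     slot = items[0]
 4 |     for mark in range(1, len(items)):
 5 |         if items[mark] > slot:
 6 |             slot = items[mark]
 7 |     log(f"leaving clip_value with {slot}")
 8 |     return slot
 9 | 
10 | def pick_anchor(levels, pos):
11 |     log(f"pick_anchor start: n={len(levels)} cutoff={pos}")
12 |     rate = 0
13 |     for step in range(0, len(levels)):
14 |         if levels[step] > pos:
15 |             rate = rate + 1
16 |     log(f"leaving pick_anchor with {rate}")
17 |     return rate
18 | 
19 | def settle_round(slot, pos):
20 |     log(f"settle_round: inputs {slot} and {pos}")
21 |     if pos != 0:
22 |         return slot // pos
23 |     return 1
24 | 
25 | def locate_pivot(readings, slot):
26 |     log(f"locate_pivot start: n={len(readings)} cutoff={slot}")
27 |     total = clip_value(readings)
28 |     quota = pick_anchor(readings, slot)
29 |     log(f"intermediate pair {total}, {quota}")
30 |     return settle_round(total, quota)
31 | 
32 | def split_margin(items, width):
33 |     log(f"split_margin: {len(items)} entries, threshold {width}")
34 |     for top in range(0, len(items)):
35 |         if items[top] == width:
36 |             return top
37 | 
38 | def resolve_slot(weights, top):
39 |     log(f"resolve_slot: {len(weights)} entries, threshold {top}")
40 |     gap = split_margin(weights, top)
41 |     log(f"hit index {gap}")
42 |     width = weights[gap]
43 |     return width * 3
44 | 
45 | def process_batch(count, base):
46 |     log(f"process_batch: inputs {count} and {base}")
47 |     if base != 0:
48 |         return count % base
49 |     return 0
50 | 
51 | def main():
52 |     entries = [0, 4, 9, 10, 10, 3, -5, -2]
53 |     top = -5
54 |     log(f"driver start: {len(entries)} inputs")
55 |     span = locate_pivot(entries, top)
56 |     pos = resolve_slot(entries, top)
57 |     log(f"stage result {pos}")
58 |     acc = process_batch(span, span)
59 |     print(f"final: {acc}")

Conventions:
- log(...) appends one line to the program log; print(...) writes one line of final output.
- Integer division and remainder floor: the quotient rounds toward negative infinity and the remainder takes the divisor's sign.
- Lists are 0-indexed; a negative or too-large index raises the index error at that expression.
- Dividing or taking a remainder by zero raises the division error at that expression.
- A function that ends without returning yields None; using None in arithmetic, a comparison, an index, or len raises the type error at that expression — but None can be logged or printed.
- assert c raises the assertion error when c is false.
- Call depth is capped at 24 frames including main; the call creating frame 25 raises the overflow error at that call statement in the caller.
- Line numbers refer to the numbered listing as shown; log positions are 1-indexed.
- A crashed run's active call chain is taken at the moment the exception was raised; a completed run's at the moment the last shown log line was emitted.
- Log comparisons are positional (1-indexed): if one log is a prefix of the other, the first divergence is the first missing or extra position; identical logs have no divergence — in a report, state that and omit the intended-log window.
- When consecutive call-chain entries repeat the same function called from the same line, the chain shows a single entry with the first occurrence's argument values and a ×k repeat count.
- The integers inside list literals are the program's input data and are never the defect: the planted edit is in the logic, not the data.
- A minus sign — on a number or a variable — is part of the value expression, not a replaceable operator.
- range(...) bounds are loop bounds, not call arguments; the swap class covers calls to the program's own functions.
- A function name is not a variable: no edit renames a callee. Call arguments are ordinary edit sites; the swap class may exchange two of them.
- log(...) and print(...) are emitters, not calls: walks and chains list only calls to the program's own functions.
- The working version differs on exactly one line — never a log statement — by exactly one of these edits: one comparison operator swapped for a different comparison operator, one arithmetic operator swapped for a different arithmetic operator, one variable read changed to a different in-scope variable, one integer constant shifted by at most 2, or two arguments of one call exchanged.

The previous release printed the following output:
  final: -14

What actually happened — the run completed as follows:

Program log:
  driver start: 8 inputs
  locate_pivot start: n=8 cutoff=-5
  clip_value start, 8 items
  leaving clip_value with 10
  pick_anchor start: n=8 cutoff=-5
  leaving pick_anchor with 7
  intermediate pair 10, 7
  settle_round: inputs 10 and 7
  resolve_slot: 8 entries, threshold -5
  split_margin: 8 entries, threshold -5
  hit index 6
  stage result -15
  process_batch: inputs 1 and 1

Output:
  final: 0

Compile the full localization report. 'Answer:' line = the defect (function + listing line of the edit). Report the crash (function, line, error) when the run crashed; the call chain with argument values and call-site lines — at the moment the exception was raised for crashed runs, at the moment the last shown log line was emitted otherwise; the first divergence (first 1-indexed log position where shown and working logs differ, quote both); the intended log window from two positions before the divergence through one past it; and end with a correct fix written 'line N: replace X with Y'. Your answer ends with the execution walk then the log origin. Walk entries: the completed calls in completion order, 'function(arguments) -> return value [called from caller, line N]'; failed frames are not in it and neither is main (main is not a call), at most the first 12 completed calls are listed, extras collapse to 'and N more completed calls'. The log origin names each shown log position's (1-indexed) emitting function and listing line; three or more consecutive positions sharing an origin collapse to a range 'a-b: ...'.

Answer: the defect is in main at line 58.
The tell: Log line 13 is where behavior first shows: 'process_batch: inputs 1 and 1' appears instead of 'process_batch: inputs 1 and -15'.
Call chain: main -> process_batch(1, 1) (called at line 58).
First divergence: position 13; shown 'process_batch: inputs 1 and 1' vs intended 'process_batch: inputs 1 and -15'.
Intended log window:
  11: hit index 6
  12: stage result -15
  13: process_batch: inputs 1 and -15
Execution walk:
  clip_value([0, 4, 9, 10, 10, 3, -5, -2]) -> 10  [called from locate_pivot, line 27]
  pick_anchor([0, 4, 9, 10, 10, 3, -5, -2], -5) -> 7  [called from locate_pivot, line 28]
  settle_round(10, 7) -> 1  [called from locate_pivot, line 30]
  locate_pivot([0, 4, 9, 10, 10, 3, -5, -2], -5) -> 1  [called from main, line 55]
  split_margin([0, 4, 9, 10, 10, 3, -5, -2], -5) -> 6  [called from resolve_slot, line 40]
  resolve_slot([0, 4, 9, 10, 10, 3, -5, -2], -5) -> -15  [called from main, line 56]
  process_batch(1, 1) -> 0  [called from main, line 58]
Origin of each log line:
  1 — main, line 54
  2 — locate_pivot, line 26
  3 — clip_value, line 2
  4 — clip_value, line 7
  5 — pick_anchor, line 11
  6 — pick_anchor, line 16
  7 — locate_pivot, line 29
  8 — settle_round, line 20
  9 — resolve_slot, line 39
  10 — split_margin, line 33
  11 — resolve_slot, line 41
  12 — main, line 57
  13 — process_batch, line 46
A correct fix: line 58: replace `process_batch(span, span)` with `process_batch(span, pos)`.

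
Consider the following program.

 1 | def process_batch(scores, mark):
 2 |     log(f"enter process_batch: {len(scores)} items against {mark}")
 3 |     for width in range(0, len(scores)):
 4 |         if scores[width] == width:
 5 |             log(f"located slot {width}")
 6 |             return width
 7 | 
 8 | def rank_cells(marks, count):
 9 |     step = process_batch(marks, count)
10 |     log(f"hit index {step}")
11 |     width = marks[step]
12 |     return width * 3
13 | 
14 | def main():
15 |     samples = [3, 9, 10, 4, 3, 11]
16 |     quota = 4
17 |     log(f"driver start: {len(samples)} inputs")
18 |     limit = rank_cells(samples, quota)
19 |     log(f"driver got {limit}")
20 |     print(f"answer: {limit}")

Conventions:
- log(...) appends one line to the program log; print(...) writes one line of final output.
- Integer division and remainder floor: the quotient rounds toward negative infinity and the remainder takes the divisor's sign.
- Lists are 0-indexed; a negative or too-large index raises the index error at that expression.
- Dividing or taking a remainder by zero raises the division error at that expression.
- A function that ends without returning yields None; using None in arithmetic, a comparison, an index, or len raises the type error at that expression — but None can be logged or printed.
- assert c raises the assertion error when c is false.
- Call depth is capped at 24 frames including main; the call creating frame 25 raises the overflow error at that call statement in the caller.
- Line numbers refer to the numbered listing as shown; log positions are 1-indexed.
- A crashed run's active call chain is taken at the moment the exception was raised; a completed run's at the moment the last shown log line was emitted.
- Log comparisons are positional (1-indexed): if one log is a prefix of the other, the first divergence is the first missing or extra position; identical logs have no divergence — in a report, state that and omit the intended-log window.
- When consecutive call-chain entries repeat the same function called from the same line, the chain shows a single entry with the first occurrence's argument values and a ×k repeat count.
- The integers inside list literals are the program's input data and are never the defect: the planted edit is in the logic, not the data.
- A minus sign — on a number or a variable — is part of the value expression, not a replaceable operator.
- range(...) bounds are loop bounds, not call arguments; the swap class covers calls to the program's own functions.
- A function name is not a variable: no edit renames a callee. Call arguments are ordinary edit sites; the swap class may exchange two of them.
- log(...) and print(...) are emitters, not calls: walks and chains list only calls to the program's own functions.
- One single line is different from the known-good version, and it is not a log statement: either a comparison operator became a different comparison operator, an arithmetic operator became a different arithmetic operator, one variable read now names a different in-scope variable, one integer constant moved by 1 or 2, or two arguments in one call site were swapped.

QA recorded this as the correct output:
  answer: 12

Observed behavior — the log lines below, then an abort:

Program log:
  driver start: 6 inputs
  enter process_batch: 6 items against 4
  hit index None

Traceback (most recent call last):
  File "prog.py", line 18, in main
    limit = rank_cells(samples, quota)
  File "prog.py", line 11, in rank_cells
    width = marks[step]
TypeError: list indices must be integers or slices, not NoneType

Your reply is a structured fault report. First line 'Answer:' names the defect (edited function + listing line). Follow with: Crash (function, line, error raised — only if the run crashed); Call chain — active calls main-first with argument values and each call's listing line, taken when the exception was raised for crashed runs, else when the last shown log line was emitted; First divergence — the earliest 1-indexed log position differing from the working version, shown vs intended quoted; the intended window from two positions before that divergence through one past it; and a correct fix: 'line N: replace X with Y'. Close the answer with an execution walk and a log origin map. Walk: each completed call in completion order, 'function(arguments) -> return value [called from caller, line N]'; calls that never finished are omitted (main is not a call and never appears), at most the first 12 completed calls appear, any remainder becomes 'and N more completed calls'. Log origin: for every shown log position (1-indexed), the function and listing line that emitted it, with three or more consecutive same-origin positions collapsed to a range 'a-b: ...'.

Answer: the defect is in process_batch at line 4.
Core observation: Everything matches until log position 3, which reads 'hit index None' in place of 'located slot 3'.
Crash: rank_cells, line 11, TypeError.
Call chain: main -> rank_cells([3, 9, 10, 4, 3, 11], 4) (called at line 18).
First divergence: position 3 — the shown line 'hit index None' should read 'located slot 3'.
Intended log window:
  1: driver start: 6 inputs
  2: enter process_batch: 6 items against 4
  3: located slot 3
  4: hit index 3
Execution walk:
  process_batch([3, 9, 10, 4, 3, 11], 4) -> None  [called from rank_cells, line 9]
Log origins:
  1 — main, line 17
  2 — process_batch, line 2
  3 — rank_cells, line 10
A correct fix: line 4: replace `scores[width] == width` with `scores[width] == mark`.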